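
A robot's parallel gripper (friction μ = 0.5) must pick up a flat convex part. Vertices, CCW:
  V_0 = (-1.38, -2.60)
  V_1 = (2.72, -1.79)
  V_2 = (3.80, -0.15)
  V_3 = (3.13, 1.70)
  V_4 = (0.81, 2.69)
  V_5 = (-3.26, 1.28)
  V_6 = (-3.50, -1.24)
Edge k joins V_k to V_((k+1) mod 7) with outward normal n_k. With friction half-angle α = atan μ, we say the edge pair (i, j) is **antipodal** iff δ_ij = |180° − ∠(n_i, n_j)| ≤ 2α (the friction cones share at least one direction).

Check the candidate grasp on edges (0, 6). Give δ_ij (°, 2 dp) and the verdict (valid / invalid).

δ = 136.14°, invalid

α = atan 0.5 = 26.57°;  2α = 53.13°
edge 0: e_0 = (+4.10, +0.81);  n_0 = (+0.1938, -0.9810)
edge 6: e_6 = (+2.12, -1.36);  n_6 = (-0.5400, -0.8417)
∠(n_0, n_6) = 43.86°
δ = |180° − 43.86°| = 136.14°
136.14° > 2α = 53.13°  →  invalid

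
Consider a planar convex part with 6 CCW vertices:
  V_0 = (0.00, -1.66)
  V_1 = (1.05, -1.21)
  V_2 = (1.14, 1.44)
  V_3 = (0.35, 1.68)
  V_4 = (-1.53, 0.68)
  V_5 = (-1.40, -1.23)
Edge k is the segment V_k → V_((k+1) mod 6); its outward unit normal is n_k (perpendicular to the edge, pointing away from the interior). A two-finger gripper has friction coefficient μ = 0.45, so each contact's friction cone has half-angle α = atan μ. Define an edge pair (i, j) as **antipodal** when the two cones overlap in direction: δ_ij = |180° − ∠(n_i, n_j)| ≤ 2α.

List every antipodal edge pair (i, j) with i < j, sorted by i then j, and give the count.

α = atan 0.45 = 24.23°;  2α = 48.46°
n_0 = (+0.3939, -0.9191)
n_1 = (+0.9994, -0.0339)
n_2 = (+0.2907, +0.9568)
n_3 = (-0.4696, +0.8829)
n_4 = (-0.9977, -0.0679)
n_5 = (-0.2936, -0.9559)
  (0,1): δ = 115.14°  ·
  (0,2): δ = 40.10°  ✓
  (0,3): δ = 4.81°  ✓
  (0,4): δ = 70.70°  ·
  (0,5): δ = 139.73°  ·
  (1,2): δ = 104.95°  ·
  (1,3): δ = 60.05°  ·
  (1,4): δ = 5.84°  ✓
  (1,5): δ = 74.87°  ·
  (2,3): δ = 135.09°  ·
  (2,4): δ = 69.21°  ·
  (2,5): δ = 0.18°  ✓
  (3,4): δ = 114.12°  ·
  (3,5): δ = 45.08°  ✓
  (4,5): δ = 110.97°  ·
antipodal pairs: 5

count = 5; pairs: (0,2), (0,3), (1,4), (2,5), (3,5)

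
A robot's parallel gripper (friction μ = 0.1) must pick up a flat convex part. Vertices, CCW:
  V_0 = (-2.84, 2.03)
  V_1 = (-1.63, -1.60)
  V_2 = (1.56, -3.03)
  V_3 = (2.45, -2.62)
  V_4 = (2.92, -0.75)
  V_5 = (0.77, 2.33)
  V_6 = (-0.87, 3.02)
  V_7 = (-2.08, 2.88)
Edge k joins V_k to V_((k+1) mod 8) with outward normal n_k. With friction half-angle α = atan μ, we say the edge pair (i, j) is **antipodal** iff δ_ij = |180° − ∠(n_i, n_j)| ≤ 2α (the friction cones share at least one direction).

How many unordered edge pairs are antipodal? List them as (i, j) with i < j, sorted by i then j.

count = 1; pairs: (1,5)

α = atan 0.1 = 5.71°;  2α = 11.42°
n_0 = (-0.9487, -0.3162)
n_1 = (-0.4091, -0.9125)
n_2 = (+0.4184, -0.9083)
n_3 = (+0.9698, -0.2438)
n_4 = (+0.8200, +0.5724)
n_5 = (+0.3878, +0.9217)
n_6 = (-0.1149, +0.9934)
n_7 = (-0.7455, +0.6665)
  (0,1): δ = 132.58°  ·
  (0,2): δ = 83.70°  ·
  (0,3): δ = 32.54°  ·
  (0,4): δ = 16.48°  ·
  (0,5): δ = 48.75°  ·
  (0,6): δ = 78.16°  ·
  (0,7): δ = 119.76°  ·
  (1,2): δ = 131.12°  ·
  (1,3): δ = 79.96°  ·
  (1,4): δ = 30.94°  ·
  (1,5): δ = 1.33°  ✓
  (1,6): δ = 30.75°  ·
  (1,7): δ = 72.35°  ·
  (2,3): δ = 128.84°  ·
  (2,4): δ = 79.82°  ·
  (2,5): δ = 47.55°  ·
  (2,6): δ = 18.13°  ·
  (2,7): δ = 23.47°  ·
  (3,4): δ = 130.97°  ·
  (3,5): δ = 98.71°  ·
  (3,6): δ = 69.29°  ·
  (3,7): δ = 27.69°  ·
  (4,5): δ = 147.74°  ·
  (4,6): δ = 118.32°  ·
  (4,7): δ = 76.72°  ·
  (5,6): δ = 150.58°  ·
  (5,7): δ = 108.98°  ·
  (6,7): δ = 138.40°  ·
antipodal pairs: 1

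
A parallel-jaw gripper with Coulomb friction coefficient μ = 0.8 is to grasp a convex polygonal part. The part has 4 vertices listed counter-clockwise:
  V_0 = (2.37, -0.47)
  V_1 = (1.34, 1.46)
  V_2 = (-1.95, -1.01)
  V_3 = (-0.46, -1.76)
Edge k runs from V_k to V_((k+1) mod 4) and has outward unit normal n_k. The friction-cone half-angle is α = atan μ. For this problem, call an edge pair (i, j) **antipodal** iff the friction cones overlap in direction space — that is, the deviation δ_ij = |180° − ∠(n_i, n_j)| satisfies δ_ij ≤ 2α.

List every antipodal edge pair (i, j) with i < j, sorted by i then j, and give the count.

count = 3; pairs: (0,2), (1,2), (1,3)

α = atan 0.8 = 38.66°;  2α = 77.32°
n_0 = (+0.8822, +0.4708)
n_1 = (-0.6004, +0.7997)
n_2 = (-0.4496, -0.8932)
n_3 = (+0.4148, -0.9099)
  (0,1): δ = 81.19°  ·
  (0,2): δ = 35.19°  ✓
  (0,3): δ = 86.42°  ·
  (1,2): δ = 63.62°  ✓
  (1,3): δ = 12.39°  ✓
  (2,3): δ = 128.78°  ·
antipodal pairs: 3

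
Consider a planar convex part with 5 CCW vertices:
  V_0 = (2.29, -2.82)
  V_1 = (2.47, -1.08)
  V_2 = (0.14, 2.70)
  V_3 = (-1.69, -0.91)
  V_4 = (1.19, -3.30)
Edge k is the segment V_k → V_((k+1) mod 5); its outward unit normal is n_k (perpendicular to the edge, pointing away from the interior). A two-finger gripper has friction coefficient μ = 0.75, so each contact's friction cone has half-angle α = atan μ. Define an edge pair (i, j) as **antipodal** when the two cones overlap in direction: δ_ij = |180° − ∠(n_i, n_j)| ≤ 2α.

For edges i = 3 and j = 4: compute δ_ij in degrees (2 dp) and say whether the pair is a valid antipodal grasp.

δ = 116.74°, invalid

α = atan 0.75 = 36.87°;  2α = 73.74°
edge 3: e_3 = (+2.88, -2.39);  n_3 = (-0.6386, -0.7695)
edge 4: e_4 = (+1.10, +0.48);  n_4 = (+0.3999, -0.9165)
∠(n_3, n_4) = 63.26°
δ = |180° − 63.26°| = 116.74°
116.74° > 2α = 73.74°  →  invalid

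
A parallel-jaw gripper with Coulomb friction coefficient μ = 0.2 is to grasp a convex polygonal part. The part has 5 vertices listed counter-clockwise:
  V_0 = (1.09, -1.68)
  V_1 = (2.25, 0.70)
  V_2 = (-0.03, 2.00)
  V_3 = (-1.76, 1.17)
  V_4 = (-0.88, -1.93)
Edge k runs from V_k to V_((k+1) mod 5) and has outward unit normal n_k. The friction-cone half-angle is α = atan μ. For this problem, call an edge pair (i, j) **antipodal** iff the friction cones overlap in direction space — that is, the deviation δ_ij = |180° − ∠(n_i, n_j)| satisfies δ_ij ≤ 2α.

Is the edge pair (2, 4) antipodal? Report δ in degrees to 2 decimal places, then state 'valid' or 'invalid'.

α = atan 0.2 = 11.31°;  2α = 22.62°
edge 2: e_2 = (-1.73, -0.83);  n_2 = (-0.4326, +0.9016)
edge 4: e_4 = (+1.97, +0.25);  n_4 = (+0.1259, -0.9920)
∠(n_2, n_4) = 161.60°
δ = |180° − 161.60°| = 18.40°
18.40° ≤ 2α = 22.62°  →  valid

δ = 18.40°, valid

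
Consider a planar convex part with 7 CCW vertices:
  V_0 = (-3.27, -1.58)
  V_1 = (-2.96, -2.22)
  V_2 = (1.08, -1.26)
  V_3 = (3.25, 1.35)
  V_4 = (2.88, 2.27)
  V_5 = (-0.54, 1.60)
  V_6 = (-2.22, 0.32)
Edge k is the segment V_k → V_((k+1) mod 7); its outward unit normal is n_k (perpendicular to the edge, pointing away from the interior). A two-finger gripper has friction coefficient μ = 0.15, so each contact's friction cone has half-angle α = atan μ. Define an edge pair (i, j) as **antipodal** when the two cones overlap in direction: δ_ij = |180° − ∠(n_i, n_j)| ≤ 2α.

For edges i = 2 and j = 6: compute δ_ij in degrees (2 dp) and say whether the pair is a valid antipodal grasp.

δ = 10.81°, valid

α = atan 0.15 = 8.53°;  2α = 17.06°
edge 2: e_2 = (+2.17, +2.61);  n_2 = (+0.7689, -0.6393)
edge 6: e_6 = (-1.05, -1.90);  n_6 = (-0.8752, +0.4837)
∠(n_2, n_6) = 169.19°
δ = |180° − 169.19°| = 10.81°
10.81° ≤ 2α = 17.06°  →  valid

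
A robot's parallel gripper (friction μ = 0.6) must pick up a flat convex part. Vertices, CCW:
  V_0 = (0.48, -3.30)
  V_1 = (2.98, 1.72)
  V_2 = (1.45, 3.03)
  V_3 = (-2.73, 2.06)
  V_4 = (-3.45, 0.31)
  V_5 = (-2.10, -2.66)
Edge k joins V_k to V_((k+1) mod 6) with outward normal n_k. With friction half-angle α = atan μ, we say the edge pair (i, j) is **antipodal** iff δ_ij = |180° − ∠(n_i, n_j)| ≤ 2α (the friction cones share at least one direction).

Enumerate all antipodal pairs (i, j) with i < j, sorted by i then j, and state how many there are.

count = 6; pairs: (0,2), (0,3), (0,4), (1,4), (1,5), (2,5)

α = atan 0.6 = 30.96°;  2α = 61.93°
n_0 = (+0.8951, -0.4458)
n_1 = (+0.6504, +0.7596)
n_2 = (-0.2261, +0.9741)
n_3 = (-0.9248, +0.3805)
n_4 = (-0.9104, -0.4138)
n_5 = (-0.2408, -0.9706)
  (0,1): δ = 104.10°  ·
  (0,2): δ = 50.46°  ✓
  (0,3): δ = 4.11°  ✓
  (0,4): δ = 50.92°  ✓
  (0,5): δ = 102.54°  ·
  (1,2): δ = 126.36°  ·
  (1,3): δ = 71.79°  ·
  (1,4): δ = 24.99°  ✓
  (1,5): δ = 26.64°  ✓
  (2,3): δ = 125.43°  ·
  (2,4): δ = 78.62°  ·
  (2,5): δ = 27.00°  ✓
  (3,4): δ = 133.19°  ·
  (3,5): δ = 81.57°  ·
  (4,5): δ = 128.38°  ·
antipodal pairs: 6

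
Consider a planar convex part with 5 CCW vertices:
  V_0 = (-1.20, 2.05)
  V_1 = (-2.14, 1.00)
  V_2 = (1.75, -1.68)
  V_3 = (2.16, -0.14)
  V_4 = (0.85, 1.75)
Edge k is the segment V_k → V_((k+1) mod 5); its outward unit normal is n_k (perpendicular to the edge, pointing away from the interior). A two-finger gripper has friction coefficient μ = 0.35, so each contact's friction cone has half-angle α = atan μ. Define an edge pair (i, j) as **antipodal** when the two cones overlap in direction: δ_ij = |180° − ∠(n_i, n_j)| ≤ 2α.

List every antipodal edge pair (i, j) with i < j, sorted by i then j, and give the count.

count = 3; pairs: (0,2), (1,3), (1,4)

α = atan 0.35 = 19.29°;  2α = 38.58°
n_0 = (-0.7451, +0.6670)
n_1 = (-0.5673, -0.8235)
n_2 = (+0.9663, -0.2573)
n_3 = (+0.8219, +0.5697)
n_4 = (+0.1448, +0.9895)
  (0,1): δ = 82.73°  ·
  (0,2): δ = 26.93°  ✓
  (0,3): δ = 76.56°  ·
  (0,4): δ = 123.51°  ·
  (1,2): δ = 70.34°  ·
  (1,3): δ = 20.71°  ✓
  (1,4): δ = 26.24°  ✓
  (2,3): δ = 130.37°  ·
  (2,4): δ = 83.42°  ·
  (3,4): δ = 133.05°  ·
antipodal pairs: 3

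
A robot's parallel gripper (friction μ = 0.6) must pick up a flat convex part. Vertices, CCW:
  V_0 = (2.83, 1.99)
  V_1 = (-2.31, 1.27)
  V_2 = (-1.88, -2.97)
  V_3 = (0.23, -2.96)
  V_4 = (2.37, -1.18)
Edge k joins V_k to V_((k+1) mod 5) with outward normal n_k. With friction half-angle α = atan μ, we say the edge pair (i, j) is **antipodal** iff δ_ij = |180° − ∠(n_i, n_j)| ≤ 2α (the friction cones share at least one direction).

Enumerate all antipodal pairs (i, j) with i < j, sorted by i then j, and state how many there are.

count = 4; pairs: (0,2), (0,3), (1,3), (1,4)

α = atan 0.6 = 30.96°;  2α = 61.93°
n_0 = (-0.1387, +0.9903)
n_1 = (-0.9949, -0.1009)
n_2 = (+0.0047, -1.0000)
n_3 = (+0.6395, -0.7688)
n_4 = (+0.9896, -0.1436)
  (0,1): δ = 92.18°  ·
  (0,2): δ = 7.70°  ✓
  (0,3): δ = 31.78°  ✓
  (0,4): δ = 73.77°  ·
  (1,2): δ = 95.52°  ·
  (1,3): δ = 56.04°  ✓
  (1,4): δ = 14.05°  ✓
  (2,3): δ = 140.52°  ·
  (2,4): δ = 98.53°  ·
  (3,4): δ = 138.01°  ·
antipodal pairs: 4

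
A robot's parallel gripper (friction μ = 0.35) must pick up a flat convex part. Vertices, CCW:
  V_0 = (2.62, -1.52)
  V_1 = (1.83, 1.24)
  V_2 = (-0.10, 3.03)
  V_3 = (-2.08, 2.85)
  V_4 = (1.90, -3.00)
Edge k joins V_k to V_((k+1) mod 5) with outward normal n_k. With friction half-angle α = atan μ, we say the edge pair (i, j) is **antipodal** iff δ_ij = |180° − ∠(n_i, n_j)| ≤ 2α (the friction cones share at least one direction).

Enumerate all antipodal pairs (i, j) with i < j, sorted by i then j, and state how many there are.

α = atan 0.35 = 19.29°;  2α = 38.58°
n_0 = (+0.9614, +0.2752)
n_1 = (+0.6800, +0.7332)
n_2 = (-0.0905, +0.9959)
n_3 = (-0.8268, -0.5625)
n_4 = (+0.8992, -0.4375)
  (0,1): δ = 148.82°  ·
  (0,2): δ = 100.78°  ·
  (0,3): δ = 18.26°  ✓
  (0,4): δ = 138.08°  ·
  (1,2): δ = 131.96°  ·
  (1,3): δ = 12.93°  ✓
  (1,4): δ = 106.90°  ·
  (2,3): δ = 60.97°  ·
  (2,4): δ = 58.86°  ·
  (3,4): δ = 60.17°  ·
antipodal pairs: 2

count = 2; pairs: (0,3), (1,3)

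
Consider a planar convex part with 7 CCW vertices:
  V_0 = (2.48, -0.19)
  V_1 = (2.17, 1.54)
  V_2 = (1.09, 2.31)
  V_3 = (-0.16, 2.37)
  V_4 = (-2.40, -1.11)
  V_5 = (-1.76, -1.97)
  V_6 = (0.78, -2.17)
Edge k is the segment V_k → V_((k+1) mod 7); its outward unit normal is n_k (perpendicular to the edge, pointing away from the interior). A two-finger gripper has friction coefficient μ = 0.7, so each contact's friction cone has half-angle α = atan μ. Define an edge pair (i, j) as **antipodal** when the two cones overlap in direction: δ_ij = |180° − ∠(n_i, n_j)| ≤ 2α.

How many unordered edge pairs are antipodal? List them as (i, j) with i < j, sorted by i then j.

count = 9; pairs: (0,3), (0,4), (1,4), (1,5), (2,4), (2,5), (2,6), (3,5), (3,6)

α = atan 0.7 = 34.99°;  2α = 69.98°
n_0 = (+0.9843, +0.1764)
n_1 = (+0.5805, +0.8142)
n_2 = (+0.0479, +0.9988)
n_3 = (-0.8409, +0.5412)
n_4 = (-0.8022, -0.5970)
n_5 = (-0.0785, -0.9969)
n_6 = (+0.7587, -0.6514)
  (0,1): δ = 135.65°  ·
  (0,2): δ = 102.91°  ·
  (0,3): δ = 42.93°  ✓
  (0,4): δ = 26.50°  ✓
  (0,5): δ = 75.34°  ·
  (0,6): δ = 129.19°  ·
  (1,2): δ = 147.26°  ·
  (1,3): δ = 87.28°  ·
  (1,4): δ = 17.86°  ✓
  (1,5): δ = 30.99°  ✓
  (1,6): δ = 84.84°  ·
  (2,3): δ = 120.02°  ·
  (2,4): δ = 50.60°  ✓
  (2,5): δ = 1.75°  ✓
  (2,6): δ = 52.10°  ✓
  (3,4): δ = 110.58°  ·
  (3,5): δ = 61.73°  ✓
  (3,6): δ = 7.88°  ✓
  (4,5): δ = 131.16°  ·
  (4,6): δ = 77.31°  ·
  (5,6): δ = 126.15°  ·
antipodal pairs: 9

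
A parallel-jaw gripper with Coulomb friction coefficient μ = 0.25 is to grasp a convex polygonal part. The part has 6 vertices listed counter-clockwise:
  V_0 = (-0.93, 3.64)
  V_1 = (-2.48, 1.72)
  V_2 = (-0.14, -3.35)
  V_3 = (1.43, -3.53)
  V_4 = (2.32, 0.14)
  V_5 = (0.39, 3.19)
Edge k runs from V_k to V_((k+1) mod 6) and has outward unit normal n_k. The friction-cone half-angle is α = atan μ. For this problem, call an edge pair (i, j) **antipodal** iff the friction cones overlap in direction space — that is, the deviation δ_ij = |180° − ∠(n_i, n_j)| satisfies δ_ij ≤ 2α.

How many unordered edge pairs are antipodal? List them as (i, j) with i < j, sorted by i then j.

α = atan 0.25 = 14.04°;  2α = 28.07°
n_0 = (-0.7781, +0.6281)
n_1 = (-0.9080, -0.4191)
n_2 = (-0.1139, -0.9935)
n_3 = (+0.9718, -0.2357)
n_4 = (+0.8450, +0.5347)
n_5 = (+0.3227, +0.9465)
  (0,1): δ = 116.31°  ·
  (0,2): δ = 57.63°  ·
  (0,3): δ = 25.28°  ✓
  (0,4): δ = 71.24°  ·
  (0,5): δ = 110.09°  ·
  (1,2): δ = 121.32°  ·
  (1,3): δ = 38.41°  ·
  (1,4): δ = 7.55°  ✓
  (1,5): δ = 46.40°  ·
  (2,3): δ = 97.09°  ·
  (2,4): δ = 51.13°  ·
  (2,5): δ = 12.28°  ✓
  (3,4): δ = 134.04°  ·
  (3,5): δ = 95.19°  ·
  (4,5): δ = 141.15°  ·
antipodal pairs: 3

count = 3; pairs: (0,3), (1,4), (2,5)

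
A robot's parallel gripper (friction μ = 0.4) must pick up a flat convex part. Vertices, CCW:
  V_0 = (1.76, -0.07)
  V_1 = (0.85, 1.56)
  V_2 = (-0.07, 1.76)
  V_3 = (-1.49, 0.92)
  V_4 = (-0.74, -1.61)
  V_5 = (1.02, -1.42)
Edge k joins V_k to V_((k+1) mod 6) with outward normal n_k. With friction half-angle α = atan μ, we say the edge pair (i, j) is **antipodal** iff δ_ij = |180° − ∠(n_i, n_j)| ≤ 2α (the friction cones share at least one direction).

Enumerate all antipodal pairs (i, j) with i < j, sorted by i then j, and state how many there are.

count = 4; pairs: (0,3), (1,4), (2,4), (2,5)

α = atan 0.4 = 21.80°;  2α = 43.60°
n_0 = (+0.8731, +0.4875)
n_1 = (+0.2124, +0.9772)
n_2 = (-0.5091, +0.8607)
n_3 = (-0.9588, -0.2842)
n_4 = (+0.1073, -0.9942)
n_5 = (+0.8769, -0.4807)
  (0,1): δ = 131.44°  ·
  (0,2): δ = 88.57°  ·
  (0,3): δ = 12.66°  ✓
  (0,4): δ = 66.99°  ·
  (0,5): δ = 122.10°  ·
  (1,2): δ = 137.13°  ·
  (1,3): δ = 61.22°  ·
  (1,4): δ = 18.43°  ✓
  (1,5): δ = 73.54°  ·
  (2,3): δ = 104.09°  ·
  (2,4): δ = 24.44°  ✓
  (2,5): δ = 30.66°  ✓
  (3,4): δ = 100.35°  ·
  (3,5): δ = 45.24°  ·
  (4,5): δ = 124.89°  ·
antipodal pairs: 4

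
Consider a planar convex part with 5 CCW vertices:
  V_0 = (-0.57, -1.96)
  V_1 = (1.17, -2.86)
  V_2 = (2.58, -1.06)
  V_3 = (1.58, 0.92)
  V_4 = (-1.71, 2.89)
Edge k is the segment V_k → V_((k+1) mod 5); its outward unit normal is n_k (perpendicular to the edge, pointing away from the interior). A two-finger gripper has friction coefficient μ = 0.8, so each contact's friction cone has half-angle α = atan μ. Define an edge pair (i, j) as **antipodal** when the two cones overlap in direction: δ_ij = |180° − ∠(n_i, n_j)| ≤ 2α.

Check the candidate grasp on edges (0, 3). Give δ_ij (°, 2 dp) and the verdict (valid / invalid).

δ = 3.56°, valid

α = atan 0.8 = 38.66°;  2α = 77.32°
edge 0: e_0 = (+1.74, -0.90);  n_0 = (-0.4594, -0.8882)
edge 3: e_3 = (-3.29, +1.97);  n_3 = (+0.5137, +0.8580)
∠(n_0, n_3) = 176.44°
δ = |180° − 176.44°| = 3.56°
3.56° ≤ 2α = 77.32°  →  valid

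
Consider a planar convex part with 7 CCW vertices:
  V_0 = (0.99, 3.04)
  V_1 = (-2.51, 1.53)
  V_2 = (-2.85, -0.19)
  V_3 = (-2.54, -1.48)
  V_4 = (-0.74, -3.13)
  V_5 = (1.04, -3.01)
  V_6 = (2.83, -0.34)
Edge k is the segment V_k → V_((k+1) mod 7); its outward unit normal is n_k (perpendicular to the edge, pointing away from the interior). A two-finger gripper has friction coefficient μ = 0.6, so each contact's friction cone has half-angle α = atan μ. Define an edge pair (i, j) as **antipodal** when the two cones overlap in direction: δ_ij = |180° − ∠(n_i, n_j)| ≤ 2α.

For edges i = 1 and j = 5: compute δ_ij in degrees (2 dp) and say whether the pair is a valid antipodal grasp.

α = atan 0.6 = 30.96°;  2α = 61.93°
edge 1: e_1 = (-0.34, -1.72);  n_1 = (-0.9810, +0.1939)
edge 5: e_5 = (+1.79, +2.67);  n_5 = (+0.8306, -0.5569)
∠(n_1, n_5) = 157.34°
δ = |180° − 157.34°| = 22.66°
22.66° ≤ 2α = 61.93°  →  valid

δ = 22.66°, valid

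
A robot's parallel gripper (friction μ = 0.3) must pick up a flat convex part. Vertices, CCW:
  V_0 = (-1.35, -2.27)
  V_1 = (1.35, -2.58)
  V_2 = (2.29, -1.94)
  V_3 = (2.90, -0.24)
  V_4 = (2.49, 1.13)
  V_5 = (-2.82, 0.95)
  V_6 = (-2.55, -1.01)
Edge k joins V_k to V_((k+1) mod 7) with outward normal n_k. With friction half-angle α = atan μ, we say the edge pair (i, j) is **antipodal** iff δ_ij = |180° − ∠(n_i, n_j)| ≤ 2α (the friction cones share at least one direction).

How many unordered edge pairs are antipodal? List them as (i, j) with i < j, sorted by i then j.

α = atan 0.3 = 16.70°;  2α = 33.40°
n_0 = (-0.1141, -0.9935)
n_1 = (+0.5628, -0.8266)
n_2 = (+0.9412, -0.3377)
n_3 = (+0.9580, +0.2867)
n_4 = (-0.0339, +0.9994)
n_5 = (-0.9906, -0.1365)
n_6 = (-0.7241, -0.6897)
  (0,1): δ = 139.20°  ·
  (0,2): δ = 103.19°  ·
  (0,3): δ = 66.79°  ·
  (0,4): δ = 8.49°  ✓
  (0,5): δ = 104.39°  ·
  (0,6): δ = 140.15°  ·
  (1,2): δ = 143.99°  ·
  (1,3): δ = 107.59°  ·
  (1,4): δ = 32.31°  ✓
  (1,5): δ = 63.59°  ·
  (1,6): δ = 99.35°  ·
  (2,3): δ = 143.60°  ·
  (2,4): δ = 68.32°  ·
  (2,5): δ = 27.58°  ✓
  (2,6): δ = 63.34°  ·
  (3,4): δ = 104.72°  ·
  (3,5): δ = 8.82°  ✓
  (3,6): δ = 26.94°  ✓
  (4,5): δ = 84.10°  ·
  (4,6): δ = 48.34°  ·
  (5,6): δ = 144.24°  ·
antipodal pairs: 5

count = 5; pairs: (0,4), (1,4), (2,5), (3,5), (3,6)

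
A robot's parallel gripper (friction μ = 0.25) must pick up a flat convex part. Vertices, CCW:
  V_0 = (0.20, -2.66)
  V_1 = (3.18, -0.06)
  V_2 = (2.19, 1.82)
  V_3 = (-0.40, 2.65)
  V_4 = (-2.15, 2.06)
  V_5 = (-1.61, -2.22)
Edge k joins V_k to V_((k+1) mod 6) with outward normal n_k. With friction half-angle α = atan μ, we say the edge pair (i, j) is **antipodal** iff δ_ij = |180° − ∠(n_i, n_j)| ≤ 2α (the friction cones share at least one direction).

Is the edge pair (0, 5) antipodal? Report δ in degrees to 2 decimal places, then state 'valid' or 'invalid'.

α = atan 0.25 = 14.04°;  2α = 28.07°
edge 0: e_0 = (+2.98, +2.60);  n_0 = (+0.6574, -0.7535)
edge 5: e_5 = (+1.81, -0.44);  n_5 = (-0.2362, -0.9717)
∠(n_0, n_5) = 54.77°
δ = |180° − 54.77°| = 125.23°
125.23° > 2α = 28.07°  →  invalid

δ = 125.23°, invalid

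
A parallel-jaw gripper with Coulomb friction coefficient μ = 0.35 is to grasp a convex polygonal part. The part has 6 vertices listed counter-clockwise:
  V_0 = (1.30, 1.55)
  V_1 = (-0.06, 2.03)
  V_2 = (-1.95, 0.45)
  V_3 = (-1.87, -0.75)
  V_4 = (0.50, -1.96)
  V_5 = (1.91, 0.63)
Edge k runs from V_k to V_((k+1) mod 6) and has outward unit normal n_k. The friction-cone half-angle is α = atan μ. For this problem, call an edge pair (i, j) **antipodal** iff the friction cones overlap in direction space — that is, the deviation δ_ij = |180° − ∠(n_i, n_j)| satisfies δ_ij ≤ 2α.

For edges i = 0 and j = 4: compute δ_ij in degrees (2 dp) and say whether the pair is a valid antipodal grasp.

δ = 80.88°, invalid

α = atan 0.35 = 19.29°;  2α = 38.58°
edge 0: e_0 = (-1.36, +0.48);  n_0 = (+0.3328, +0.9430)
edge 4: e_4 = (+1.41, +2.59);  n_4 = (+0.8783, -0.4781)
∠(n_0, n_4) = 99.12°
δ = |180° − 99.12°| = 80.88°
80.88° > 2α = 38.58°  →  invalid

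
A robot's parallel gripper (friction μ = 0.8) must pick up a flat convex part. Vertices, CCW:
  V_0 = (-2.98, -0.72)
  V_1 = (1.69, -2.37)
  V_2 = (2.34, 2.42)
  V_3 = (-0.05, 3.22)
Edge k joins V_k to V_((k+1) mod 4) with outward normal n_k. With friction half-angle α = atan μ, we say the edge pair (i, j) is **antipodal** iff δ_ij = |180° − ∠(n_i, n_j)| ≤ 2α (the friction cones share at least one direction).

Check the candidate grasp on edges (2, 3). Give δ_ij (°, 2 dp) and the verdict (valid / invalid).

δ = 108.13°, invalid

α = atan 0.8 = 38.66°;  2α = 77.32°
edge 2: e_2 = (-2.39, +0.80);  n_2 = (+0.3174, +0.9483)
edge 3: e_3 = (-2.93, -3.94);  n_3 = (-0.8024, +0.5967)
∠(n_2, n_3) = 71.87°
δ = |180° − 71.87°| = 108.13°
108.13° > 2α = 77.32°  →  invalid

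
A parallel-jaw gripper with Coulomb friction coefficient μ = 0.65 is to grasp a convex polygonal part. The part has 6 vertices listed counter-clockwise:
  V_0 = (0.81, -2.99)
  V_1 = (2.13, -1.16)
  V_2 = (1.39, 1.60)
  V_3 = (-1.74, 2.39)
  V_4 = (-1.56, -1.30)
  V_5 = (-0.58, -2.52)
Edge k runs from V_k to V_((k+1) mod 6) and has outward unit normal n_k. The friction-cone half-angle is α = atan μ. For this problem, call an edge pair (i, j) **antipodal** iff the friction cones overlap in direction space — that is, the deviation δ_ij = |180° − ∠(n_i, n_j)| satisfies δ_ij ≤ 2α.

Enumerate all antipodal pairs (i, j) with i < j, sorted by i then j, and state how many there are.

count = 6; pairs: (0,3), (1,3), (1,4), (1,5), (2,4), (2,5)

α = atan 0.65 = 33.02°;  2α = 66.05°
n_0 = (+0.8110, -0.5850)
n_1 = (+0.9659, +0.2590)
n_2 = (+0.2447, +0.9696)
n_3 = (-0.9988, -0.0487)
n_4 = (-0.7796, -0.6263)
n_5 = (-0.3203, -0.9473)
  (0,1): δ = 129.19°  ·
  (0,2): δ = 68.36°  ·
  (0,3): δ = 38.60°  ✓
  (0,4): δ = 74.58°  ·
  (0,5): δ = 107.12°  ·
  (1,2): δ = 119.17°  ·
  (1,3): δ = 12.22°  ✓
  (1,4): δ = 23.77°  ✓
  (1,5): δ = 56.31°  ✓
  (2,3): δ = 73.04°  ·
  (2,4): δ = 37.06°  ✓
  (2,5): δ = 4.52°  ✓
  (3,4): δ = 144.02°  ·
  (3,5): δ = 111.47°  ·
  (4,5): δ = 147.46°  ·
antipodal pairs: 6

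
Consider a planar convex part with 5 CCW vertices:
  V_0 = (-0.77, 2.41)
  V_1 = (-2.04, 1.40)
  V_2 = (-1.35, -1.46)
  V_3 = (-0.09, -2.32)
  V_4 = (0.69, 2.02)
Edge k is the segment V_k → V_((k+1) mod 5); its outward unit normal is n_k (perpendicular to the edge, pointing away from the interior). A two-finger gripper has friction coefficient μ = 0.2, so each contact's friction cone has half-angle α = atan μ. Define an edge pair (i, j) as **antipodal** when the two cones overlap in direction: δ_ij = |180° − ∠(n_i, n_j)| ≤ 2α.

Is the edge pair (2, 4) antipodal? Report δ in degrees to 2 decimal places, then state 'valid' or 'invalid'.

α = atan 0.2 = 11.31°;  2α = 22.62°
edge 2: e_2 = (+1.26, -0.86);  n_2 = (-0.5637, -0.8259)
edge 4: e_4 = (-1.46, +0.39);  n_4 = (+0.2581, +0.9661)
∠(n_2, n_4) = 160.64°
δ = |180° − 160.64°| = 19.36°
19.36° ≤ 2α = 22.62°  →  valid

δ = 19.36°, valid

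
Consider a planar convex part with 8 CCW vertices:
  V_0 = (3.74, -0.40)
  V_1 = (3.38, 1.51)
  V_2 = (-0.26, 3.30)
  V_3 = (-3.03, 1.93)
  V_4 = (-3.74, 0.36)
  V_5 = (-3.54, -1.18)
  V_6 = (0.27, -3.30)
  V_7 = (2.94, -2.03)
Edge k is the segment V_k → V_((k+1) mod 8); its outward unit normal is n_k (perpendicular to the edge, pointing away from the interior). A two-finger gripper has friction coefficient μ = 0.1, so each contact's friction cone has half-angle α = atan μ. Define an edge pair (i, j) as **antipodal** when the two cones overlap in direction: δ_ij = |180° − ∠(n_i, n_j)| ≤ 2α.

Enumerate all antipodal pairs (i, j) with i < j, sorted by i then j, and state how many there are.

count = 4; pairs: (0,4), (1,5), (2,6), (3,7)

α = atan 0.1 = 5.71°;  2α = 11.42°
n_0 = (+0.9827, +0.1852)
n_1 = (+0.4413, +0.8974)
n_2 = (-0.4433, +0.8964)
n_3 = (-0.9112, +0.4121)
n_4 = (-0.9917, -0.1288)
n_5 = (-0.4862, -0.8738)
n_6 = (+0.4295, -0.9030)
n_7 = (+0.8977, -0.4406)
  (0,1): δ = 126.86°  ·
  (0,2): δ = 74.36°  ·
  (0,3): δ = 35.01°  ·
  (0,4): δ = 3.27°  ✓
  (0,5): δ = 50.23°  ·
  (0,6): δ = 104.76°  ·
  (0,7): δ = 143.18°  ·
  (1,2): δ = 127.50°  ·
  (1,3): δ = 88.15°  ·
  (1,4): δ = 56.41°  ·
  (1,5): δ = 2.91°  ✓
  (1,6): δ = 51.62°  ·
  (1,7): δ = 90.04°  ·
  (2,3): δ = 140.65°  ·
  (2,4): δ = 108.92°  ·
  (2,5): δ = 55.41°  ·
  (2,6): δ = 0.88°  ✓
  (2,7): δ = 37.54°  ·
  (3,4): δ = 148.27°  ·
  (3,5): δ = 94.76°  ·
  (3,6): δ = 40.23°  ·
  (3,7): δ = 1.81°  ✓
  (4,5): δ = 126.49°  ·
  (4,6): δ = 71.96°  ·
  (4,7): δ = 33.54°  ·
  (5,6): δ = 125.47°  ·
  (5,7): δ = 87.05°  ·
  (6,7): δ = 141.58°  ·
antipodal pairs: 4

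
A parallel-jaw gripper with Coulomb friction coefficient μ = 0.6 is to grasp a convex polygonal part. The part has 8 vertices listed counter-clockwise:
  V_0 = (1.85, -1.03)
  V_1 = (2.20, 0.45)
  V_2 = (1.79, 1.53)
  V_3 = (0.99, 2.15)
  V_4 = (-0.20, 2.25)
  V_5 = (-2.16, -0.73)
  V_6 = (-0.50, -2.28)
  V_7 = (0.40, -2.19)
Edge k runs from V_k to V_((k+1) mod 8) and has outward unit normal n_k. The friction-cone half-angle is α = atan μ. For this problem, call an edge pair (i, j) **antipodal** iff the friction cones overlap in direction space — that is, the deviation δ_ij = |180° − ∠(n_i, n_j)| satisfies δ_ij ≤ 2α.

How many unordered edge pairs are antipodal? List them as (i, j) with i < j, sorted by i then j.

α = atan 0.6 = 30.96°;  2α = 61.93°
n_0 = (+0.9732, -0.2301)
n_1 = (+0.9349, +0.3549)
n_2 = (+0.6126, +0.7904)
n_3 = (+0.0837, +0.9965)
n_4 = (-0.8355, +0.5495)
n_5 = (-0.6825, -0.7309)
n_6 = (+0.0995, -0.9950)
n_7 = (+0.6247, -0.7809)
  (0,1): δ = 145.91°  ·
  (0,2): δ = 114.47°  ·
  (0,3): δ = 81.50°  ·
  (0,4): δ = 20.03°  ✓
  (0,5): δ = 60.27°  ✓
  (0,6): δ = 109.02°  ·
  (0,7): δ = 141.97°  ·
  (1,2): δ = 148.56°  ·
  (1,3): δ = 115.59°  ·
  (1,4): δ = 54.12°  ✓
  (1,5): δ = 26.17°  ✓
  (1,6): δ = 74.92°  ·
  (1,7): δ = 107.87°  ·
  (2,3): δ = 147.03°  ·
  (2,4): δ = 85.56°  ·
  (2,5): δ = 5.26°  ✓
  (2,6): δ = 43.49°  ✓
  (2,7): δ = 76.44°  ·
  (3,4): δ = 118.53°  ·
  (3,5): δ = 38.23°  ✓
  (3,6): δ = 10.51°  ✓
  (3,7): δ = 43.46°  ✓
  (4,5): δ = 99.70°  ·
  (4,6): δ = 50.96°  ✓
  (4,7): δ = 18.01°  ✓
  (5,6): δ = 131.25°  ·
  (5,7): δ = 98.30°  ·
  (6,7): δ = 147.05°  ·
antipodal pairs: 11

count = 11; pairs: (0,4), (0,5), (1,4), (1,5), (2,5), (2,6), (3,5), (3,6), (3,7), (4,6), (4,7)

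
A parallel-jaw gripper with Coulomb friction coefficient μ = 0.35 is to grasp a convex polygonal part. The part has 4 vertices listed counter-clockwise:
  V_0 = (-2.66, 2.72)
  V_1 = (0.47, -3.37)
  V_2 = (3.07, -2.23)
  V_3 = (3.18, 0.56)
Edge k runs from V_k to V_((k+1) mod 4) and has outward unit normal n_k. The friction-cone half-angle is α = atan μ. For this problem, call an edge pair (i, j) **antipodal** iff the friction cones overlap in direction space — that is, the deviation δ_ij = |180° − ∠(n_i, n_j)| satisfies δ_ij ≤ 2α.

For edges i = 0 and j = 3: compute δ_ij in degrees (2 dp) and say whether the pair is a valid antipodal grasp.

α = atan 0.35 = 19.29°;  2α = 38.58°
edge 0: e_0 = (+3.13, -6.09);  n_0 = (-0.8894, -0.4571)
edge 3: e_3 = (-5.84, +2.16);  n_3 = (+0.3469, +0.9379)
∠(n_0, n_3) = 137.50°
δ = |180° − 137.50°| = 42.50°
42.50° > 2α = 38.58°  →  invalid

δ = 42.50°, invalid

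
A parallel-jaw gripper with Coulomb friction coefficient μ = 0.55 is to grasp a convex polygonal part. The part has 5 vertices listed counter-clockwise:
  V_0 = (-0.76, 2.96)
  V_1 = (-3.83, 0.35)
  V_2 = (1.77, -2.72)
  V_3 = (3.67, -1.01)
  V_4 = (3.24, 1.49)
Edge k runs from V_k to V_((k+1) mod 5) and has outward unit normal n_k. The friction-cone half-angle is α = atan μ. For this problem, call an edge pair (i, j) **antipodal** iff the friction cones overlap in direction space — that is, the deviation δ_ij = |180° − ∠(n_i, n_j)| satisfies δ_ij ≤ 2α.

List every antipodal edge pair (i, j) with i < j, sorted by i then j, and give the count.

α = atan 0.55 = 28.81°;  2α = 57.62°
n_0 = (-0.6477, +0.7619)
n_1 = (-0.4807, -0.8769)
n_2 = (+0.6690, -0.7433)
n_3 = (+0.9855, +0.1695)
n_4 = (+0.3449, +0.9386)
  (0,1): δ = 69.10°  ·
  (0,2): δ = 1.62°  ✓
  (0,3): δ = 59.39°  ·
  (0,4): δ = 119.45°  ·
  (1,2): δ = 109.28°  ·
  (1,3): δ = 51.51°  ✓
  (1,4): δ = 8.55°  ✓
  (2,3): δ = 122.23°  ·
  (2,4): δ = 62.17°  ·
  (3,4): δ = 119.94°  ·
antipodal pairs: 3

count = 3; pairs: (0,2), (1,3), (1,4)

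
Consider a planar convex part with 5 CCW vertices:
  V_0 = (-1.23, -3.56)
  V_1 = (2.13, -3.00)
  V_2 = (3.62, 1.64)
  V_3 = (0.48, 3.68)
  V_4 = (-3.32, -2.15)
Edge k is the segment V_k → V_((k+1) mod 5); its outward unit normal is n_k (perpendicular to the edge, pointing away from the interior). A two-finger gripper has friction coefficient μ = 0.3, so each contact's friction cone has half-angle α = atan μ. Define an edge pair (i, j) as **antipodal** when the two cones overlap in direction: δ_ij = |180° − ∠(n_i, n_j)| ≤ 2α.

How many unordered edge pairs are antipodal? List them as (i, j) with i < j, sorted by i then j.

count = 2; pairs: (1,3), (2,4)

α = atan 0.3 = 16.70°;  2α = 33.40°
n_0 = (+0.1644, -0.9864)
n_1 = (+0.9521, -0.3057)
n_2 = (+0.5448, +0.8386)
n_3 = (-0.8378, +0.5460)
n_4 = (-0.5593, -0.8290)
  (0,1): δ = 117.27°  ·
  (0,2): δ = 42.47°  ·
  (0,3): δ = 47.44°  ·
  (0,4): δ = 136.53°  ·
  (1,2): δ = 105.21°  ·
  (1,3): δ = 15.29°  ✓
  (1,4): δ = 73.80°  ·
  (2,3): δ = 90.09°  ·
  (2,4): δ = 0.99°  ✓
  (3,4): δ = 90.91°  ·
antipodal pairs: 2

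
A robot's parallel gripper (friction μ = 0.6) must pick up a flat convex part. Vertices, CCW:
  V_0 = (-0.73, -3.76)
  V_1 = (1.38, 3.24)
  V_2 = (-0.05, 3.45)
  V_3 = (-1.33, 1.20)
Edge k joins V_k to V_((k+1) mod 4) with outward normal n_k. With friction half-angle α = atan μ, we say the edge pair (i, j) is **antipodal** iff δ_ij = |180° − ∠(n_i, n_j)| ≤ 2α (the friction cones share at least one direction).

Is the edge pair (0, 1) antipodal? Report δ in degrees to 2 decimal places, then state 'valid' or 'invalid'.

δ = 81.58°, invalid

α = atan 0.6 = 30.96°;  2α = 61.93°
edge 0: e_0 = (+2.11, +7.00);  n_0 = (+0.9574, -0.2886)
edge 1: e_1 = (-1.43, +0.21);  n_1 = (+0.1453, +0.9894)
∠(n_0, n_1) = 98.42°
δ = |180° − 98.42°| = 81.58°
81.58° > 2α = 61.93°  →  invalid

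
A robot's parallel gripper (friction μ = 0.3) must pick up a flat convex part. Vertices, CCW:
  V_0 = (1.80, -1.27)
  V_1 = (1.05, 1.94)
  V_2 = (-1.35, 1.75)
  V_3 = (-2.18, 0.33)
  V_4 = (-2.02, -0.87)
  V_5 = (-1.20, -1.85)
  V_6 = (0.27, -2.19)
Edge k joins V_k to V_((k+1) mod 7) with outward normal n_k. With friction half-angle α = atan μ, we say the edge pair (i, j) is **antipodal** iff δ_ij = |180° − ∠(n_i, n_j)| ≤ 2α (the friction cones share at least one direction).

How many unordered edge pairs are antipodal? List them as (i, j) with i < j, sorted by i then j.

α = atan 0.3 = 16.70°;  2α = 33.40°
n_0 = (+0.9738, +0.2275)
n_1 = (-0.0789, +0.9969)
n_2 = (-0.8633, +0.5046)
n_3 = (-0.9912, -0.1322)
n_4 = (-0.7669, -0.6417)
n_5 = (-0.2253, -0.9743)
n_6 = (+0.5153, -0.8570)
  (0,1): δ = 98.62°  ·
  (0,2): δ = 43.46°  ·
  (0,3): δ = 5.56°  ✓
  (0,4): δ = 26.77°  ✓
  (0,5): δ = 63.83°  ·
  (0,6): δ = 107.87°  ·
  (1,2): δ = 124.83°  ·
  (1,3): δ = 86.93°  ·
  (1,4): δ = 54.61°  ·
  (1,5): δ = 17.55°  ✓
  (1,6): δ = 26.49°  ✓
  (2,3): δ = 142.10°  ·
  (2,4): δ = 109.77°  ·
  (2,5): δ = 72.72°  ·
  (2,6): δ = 28.67°  ✓
  (3,4): δ = 147.67°  ·
  (3,5): δ = 110.62°  ·
  (3,6): δ = 66.58°  ·
  (4,5): δ = 142.94°  ·
  (4,6): δ = 98.90°  ·
  (5,6): δ = 135.96°  ·
antipodal pairs: 5

count = 5; pairs: (0,3), (0,4), (1,5), (1,6), (2,6)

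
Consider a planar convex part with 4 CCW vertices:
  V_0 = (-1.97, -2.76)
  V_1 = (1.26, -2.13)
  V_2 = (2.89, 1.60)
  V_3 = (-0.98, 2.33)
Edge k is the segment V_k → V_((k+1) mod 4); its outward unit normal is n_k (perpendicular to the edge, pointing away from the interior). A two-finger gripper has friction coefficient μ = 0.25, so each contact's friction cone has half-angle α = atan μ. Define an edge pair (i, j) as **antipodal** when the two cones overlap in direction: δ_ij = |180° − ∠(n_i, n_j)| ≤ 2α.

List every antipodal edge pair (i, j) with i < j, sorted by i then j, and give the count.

count = 2; pairs: (0,2), (1,3)

α = atan 0.25 = 14.04°;  2α = 28.07°
n_0 = (+0.1914, -0.9815)
n_1 = (+0.9163, -0.4004)
n_2 = (+0.1854, +0.9827)
n_3 = (-0.9816, +0.1909)
  (0,1): δ = 124.64°  ·
  (0,2): δ = 21.72°  ✓
  (0,3): δ = 67.96°  ·
  (1,2): δ = 77.08°  ·
  (1,3): δ = 12.60°  ✓
  (2,3): δ = 90.32°  ·
antipodal pairs: 2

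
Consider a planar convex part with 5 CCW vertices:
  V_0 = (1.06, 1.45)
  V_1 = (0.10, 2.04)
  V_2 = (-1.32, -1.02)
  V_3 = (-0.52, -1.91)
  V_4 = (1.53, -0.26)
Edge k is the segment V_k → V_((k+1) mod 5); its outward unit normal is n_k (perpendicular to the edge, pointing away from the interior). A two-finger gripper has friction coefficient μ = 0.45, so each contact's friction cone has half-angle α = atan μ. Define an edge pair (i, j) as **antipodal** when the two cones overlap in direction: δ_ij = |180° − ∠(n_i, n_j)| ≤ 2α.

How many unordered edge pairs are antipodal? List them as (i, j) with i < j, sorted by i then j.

α = atan 0.45 = 24.23°;  2α = 48.46°
n_0 = (+0.5236, +0.8520)
n_1 = (-0.9071, +0.4209)
n_2 = (-0.7437, -0.6685)
n_3 = (+0.6270, -0.7790)
n_4 = (+0.9642, +0.2650)
  (0,1): δ = 83.32°  ·
  (0,2): δ = 16.47°  ✓
  (0,3): δ = 70.40°  ·
  (0,4): δ = 136.94°  ·
  (1,2): δ = 113.15°  ·
  (1,3): δ = 26.28°  ✓
  (1,4): δ = 40.26°  ✓
  (2,3): δ = 93.12°  ·
  (2,4): δ = 26.58°  ✓
  (3,4): δ = 113.46°  ·
antipodal pairs: 4

count = 4; pairs: (0,2), (1,3), (1,4), (2,4)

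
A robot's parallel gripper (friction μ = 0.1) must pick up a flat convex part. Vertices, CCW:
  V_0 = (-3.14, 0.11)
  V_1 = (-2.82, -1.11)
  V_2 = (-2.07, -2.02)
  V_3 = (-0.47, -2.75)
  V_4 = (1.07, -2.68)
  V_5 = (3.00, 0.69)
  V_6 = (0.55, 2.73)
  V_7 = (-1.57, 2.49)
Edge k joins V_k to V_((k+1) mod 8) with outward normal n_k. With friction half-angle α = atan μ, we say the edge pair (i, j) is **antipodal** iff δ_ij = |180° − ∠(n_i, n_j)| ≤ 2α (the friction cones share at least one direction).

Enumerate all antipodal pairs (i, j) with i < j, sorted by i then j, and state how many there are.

α = atan 0.1 = 5.71°;  2α = 11.42°
n_0 = (-0.9673, -0.2537)
n_1 = (-0.7717, -0.6360)
n_2 = (-0.4151, -0.9098)
n_3 = (+0.0454, -0.9990)
n_4 = (+0.8678, -0.4970)
n_5 = (+0.6399, +0.7685)
n_6 = (-0.1125, +0.9937)
n_7 = (-0.8347, +0.5506)
  (0,1): δ = 155.20°  ·
  (0,2): δ = 129.22°  ·
  (0,3): δ = 102.09°  ·
  (0,4): δ = 44.50°  ·
  (0,5): δ = 35.52°  ·
  (0,6): δ = 81.76°  ·
  (0,7): δ = 131.89°  ·
  (1,2): δ = 154.02°  ·
  (1,3): δ = 126.89°  ·
  (1,4): δ = 69.29°  ·
  (1,5): δ = 10.72°  ✓
  (1,6): δ = 56.96°  ·
  (1,7): δ = 107.09°  ·
  (2,3): δ = 152.87°  ·
  (2,4): δ = 95.27°  ·
  (2,5): δ = 15.26°  ·
  (2,6): δ = 30.98°  ·
  (2,7): δ = 81.11°  ·
  (3,4): δ = 122.40°  ·
  (3,5): δ = 42.39°  ·
  (3,6): δ = 3.86°  ✓
  (3,7): δ = 53.99°  ·
  (4,5): δ = 99.98°  ·
  (4,6): δ = 53.74°  ·
  (4,7): δ = 3.61°  ✓
  (5,6): δ = 133.76°  ·
  (5,7): δ = 83.63°  ·
  (6,7): δ = 129.87°  ·
antipodal pairs: 3

count = 3; pairs: (1,5), (3,6), (4,7)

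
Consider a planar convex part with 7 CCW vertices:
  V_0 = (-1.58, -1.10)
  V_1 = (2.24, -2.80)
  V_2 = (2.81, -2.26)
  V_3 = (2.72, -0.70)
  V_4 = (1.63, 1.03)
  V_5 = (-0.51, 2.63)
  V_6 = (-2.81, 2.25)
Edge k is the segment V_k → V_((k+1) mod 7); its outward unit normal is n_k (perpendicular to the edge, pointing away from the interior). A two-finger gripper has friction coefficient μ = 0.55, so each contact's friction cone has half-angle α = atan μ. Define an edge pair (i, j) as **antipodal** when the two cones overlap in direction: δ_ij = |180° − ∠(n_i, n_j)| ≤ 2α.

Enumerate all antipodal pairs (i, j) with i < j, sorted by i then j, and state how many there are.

α = atan 0.55 = 28.81°;  2α = 57.62°
n_0 = (-0.4066, -0.9136)
n_1 = (+0.6877, -0.7260)
n_2 = (+0.9983, +0.0576)
n_3 = (+0.8461, +0.5331)
n_4 = (+0.5988, +0.8009)
n_5 = (-0.1630, +0.9866)
n_6 = (-0.9387, -0.3447)
  (0,1): δ = 112.56°  ·
  (0,2): δ = 62.71°  ·
  (0,3): δ = 33.80°  ✓
  (0,4): δ = 12.79°  ✓
  (0,5): δ = 33.37°  ✓
  (0,6): δ = 134.15°  ·
  (1,2): δ = 130.15°  ·
  (1,3): δ = 101.24°  ·
  (1,4): δ = 80.24°  ·
  (1,5): δ = 34.07°  ✓
  (1,6): δ = 66.71°  ·
  (2,3): δ = 151.09°  ·
  (2,4): δ = 130.09°  ·
  (2,5): δ = 83.92°  ·
  (2,6): δ = 16.86°  ✓
  (3,4): δ = 159.00°  ·
  (3,5): δ = 112.83°  ·
  (3,6): δ = 12.05°  ✓
  (4,5): δ = 133.83°  ·
  (4,6): δ = 33.05°  ✓
  (5,6): δ = 79.22°  ·
antipodal pairs: 7

count = 7; pairs: (0,3), (0,4), (0,5), (1,5), (2,6), (3,6), (4,6)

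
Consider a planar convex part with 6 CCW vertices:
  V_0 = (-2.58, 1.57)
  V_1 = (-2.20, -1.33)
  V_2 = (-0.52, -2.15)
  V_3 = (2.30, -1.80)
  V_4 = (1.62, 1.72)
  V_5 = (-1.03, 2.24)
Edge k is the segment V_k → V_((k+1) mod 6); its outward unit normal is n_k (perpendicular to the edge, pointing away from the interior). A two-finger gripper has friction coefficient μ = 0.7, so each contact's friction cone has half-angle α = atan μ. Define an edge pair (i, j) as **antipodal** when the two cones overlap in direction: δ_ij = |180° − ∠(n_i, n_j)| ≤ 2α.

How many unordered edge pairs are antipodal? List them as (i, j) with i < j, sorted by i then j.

α = atan 0.7 = 34.99°;  2α = 69.98°
n_0 = (-0.9915, -0.1299)
n_1 = (-0.4386, -0.8987)
n_2 = (+0.1232, -0.9924)
n_3 = (+0.9818, +0.1897)
n_4 = (+0.1926, +0.9813)
n_5 = (-0.3968, +0.9179)
  (0,1): δ = 123.48°  ·
  (0,2): δ = 90.39°  ·
  (0,3): δ = 3.47°  ✓
  (0,4): δ = 71.43°  ·
  (0,5): δ = 105.91°  ·
  (1,2): δ = 146.91°  ·
  (1,3): δ = 53.05°  ✓
  (1,4): δ = 14.91°  ✓
  (1,5): δ = 49.39°  ✓
  (2,3): δ = 86.14°  ·
  (2,4): δ = 18.18°  ✓
  (2,5): δ = 16.30°  ✓
  (3,4): δ = 112.04°  ·
  (3,5): δ = 77.56°  ·
  (4,5): δ = 145.52°  ·
antipodal pairs: 6

count = 6; pairs: (0,3), (1,3), (1,4), (1,5), (2,4), (2,5)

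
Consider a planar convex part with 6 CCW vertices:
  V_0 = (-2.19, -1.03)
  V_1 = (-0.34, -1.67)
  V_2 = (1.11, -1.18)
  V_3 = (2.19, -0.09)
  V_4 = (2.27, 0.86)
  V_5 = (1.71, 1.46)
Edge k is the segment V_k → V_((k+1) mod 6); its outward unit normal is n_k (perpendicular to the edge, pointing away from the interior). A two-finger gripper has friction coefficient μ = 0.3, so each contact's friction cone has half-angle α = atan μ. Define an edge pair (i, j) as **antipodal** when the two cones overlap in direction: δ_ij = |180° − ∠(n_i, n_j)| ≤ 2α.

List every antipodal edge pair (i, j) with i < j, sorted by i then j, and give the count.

count = 3; pairs: (0,4), (1,5), (2,5)

α = atan 0.3 = 16.70°;  2α = 33.40°
n_0 = (-0.3269, -0.9450)
n_1 = (+0.3201, -0.9474)
n_2 = (+0.7104, -0.7038)
n_3 = (+0.9965, -0.0839)
n_4 = (+0.7311, +0.6823)
n_5 = (-0.5381, +0.8429)
  (0,1): δ = 142.25°  ·
  (0,2): δ = 115.65°  ·
  (0,3): δ = 75.73°  ·
  (0,4): δ = 27.89°  ✓
  (0,5): δ = 51.64°  ·
  (1,2): δ = 153.41°  ·
  (1,3): δ = 113.49°  ·
  (1,4): δ = 65.65°  ·
  (1,5): δ = 13.88°  ✓
  (2,3): δ = 140.08°  ·
  (2,4): δ = 92.24°  ·
  (2,5): δ = 12.71°  ✓
  (3,4): δ = 132.16°  ·
  (3,5): δ = 52.63°  ·
  (4,5): δ = 100.47°  ·
antipodal pairs: 3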